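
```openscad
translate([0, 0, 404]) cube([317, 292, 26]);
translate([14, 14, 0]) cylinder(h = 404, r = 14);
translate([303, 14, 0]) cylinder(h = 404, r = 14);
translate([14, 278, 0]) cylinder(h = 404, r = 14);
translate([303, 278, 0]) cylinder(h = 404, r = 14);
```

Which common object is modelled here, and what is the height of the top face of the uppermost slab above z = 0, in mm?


A stool. The seat height is 430 mm.

A 317×292×26 slab at z = 404 on four corner cylinders — a stool. The seat top is 404 + 26 = 430 mm.


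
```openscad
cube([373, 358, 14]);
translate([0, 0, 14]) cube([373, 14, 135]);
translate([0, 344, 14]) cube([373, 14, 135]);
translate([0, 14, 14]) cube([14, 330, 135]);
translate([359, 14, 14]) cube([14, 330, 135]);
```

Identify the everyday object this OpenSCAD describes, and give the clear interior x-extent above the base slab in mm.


An open box. The internal width is 345 mm.

A 373×358 base slab with four walls standing on it — an open box. The base is 373 mm wide and the walls are 14 mm thick, so the internal width is 373 − 2 × 14 = 345 mm.


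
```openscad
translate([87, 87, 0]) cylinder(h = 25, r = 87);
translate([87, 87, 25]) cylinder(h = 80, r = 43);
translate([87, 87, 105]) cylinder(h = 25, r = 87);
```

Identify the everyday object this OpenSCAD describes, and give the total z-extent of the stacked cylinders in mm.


A spool. The overall height is 130 mm.

Three coaxial cylinders, large–small–large — a spool. Two 25 mm flanges and a 80 mm core give 25 + 80 + 25 = 130 mm.


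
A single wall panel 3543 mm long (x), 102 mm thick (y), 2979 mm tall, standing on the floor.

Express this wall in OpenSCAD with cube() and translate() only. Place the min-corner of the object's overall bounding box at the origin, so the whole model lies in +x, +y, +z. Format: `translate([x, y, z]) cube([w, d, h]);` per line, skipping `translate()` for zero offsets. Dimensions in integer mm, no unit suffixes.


cube([3543, 102, 2979]);


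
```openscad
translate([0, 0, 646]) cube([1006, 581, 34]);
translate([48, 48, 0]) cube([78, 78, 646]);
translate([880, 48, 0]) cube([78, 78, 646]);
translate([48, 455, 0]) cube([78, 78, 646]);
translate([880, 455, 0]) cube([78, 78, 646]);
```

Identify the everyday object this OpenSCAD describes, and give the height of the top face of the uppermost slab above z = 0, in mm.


A table. The table height is 680 mm.

A 1006×581×34 slab sits at z = 646 on four 78 mm square posts — a table. The top surface is at 646 + 34 = 680 mm.


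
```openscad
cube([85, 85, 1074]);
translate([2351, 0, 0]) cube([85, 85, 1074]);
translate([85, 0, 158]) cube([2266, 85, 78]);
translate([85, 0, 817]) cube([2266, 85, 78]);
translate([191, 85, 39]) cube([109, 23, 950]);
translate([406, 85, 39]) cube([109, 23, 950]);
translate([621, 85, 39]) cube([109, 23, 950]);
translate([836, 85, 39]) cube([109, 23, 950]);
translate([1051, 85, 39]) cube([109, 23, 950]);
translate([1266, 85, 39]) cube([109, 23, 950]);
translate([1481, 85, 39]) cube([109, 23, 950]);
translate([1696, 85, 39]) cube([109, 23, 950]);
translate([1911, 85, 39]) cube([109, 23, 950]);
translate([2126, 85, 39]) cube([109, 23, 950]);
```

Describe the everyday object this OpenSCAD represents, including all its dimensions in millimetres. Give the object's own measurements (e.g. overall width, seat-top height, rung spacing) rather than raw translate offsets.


A fence section. Two 85×85 mm posts, 1074 mm tall, stand on the floor with a clear span of 2266 mm between their inner faces. Two horizontal rails of 85×78 mm section span the gap between the posts with their undersides at z = 158 mm and z = 817 mm, flush with the posts' −y face. 10 pickets, each 109 mm wide, 23 mm thick and 950 mm tall, are fixed to the +y face of the rails with their bottoms at z = 39 mm, spaced across the span with a 106 mm gap after the −x post and between neighbouring pickets, with 116 mm left before the +x post.


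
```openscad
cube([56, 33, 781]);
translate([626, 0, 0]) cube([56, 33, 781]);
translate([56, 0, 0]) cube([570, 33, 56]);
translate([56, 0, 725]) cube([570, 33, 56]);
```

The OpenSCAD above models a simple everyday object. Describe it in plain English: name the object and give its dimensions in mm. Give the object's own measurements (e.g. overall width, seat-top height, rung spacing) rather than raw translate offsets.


A rectangular picture frame lying in the x–z plane (depth along y). The opening is 570 mm wide (x) by 669 mm tall (z), surrounded by a border 56 mm wide on all four sides. The frame is 33 mm deep and is made of two full-height vertical stiles with two horizontal rails fitted between them.


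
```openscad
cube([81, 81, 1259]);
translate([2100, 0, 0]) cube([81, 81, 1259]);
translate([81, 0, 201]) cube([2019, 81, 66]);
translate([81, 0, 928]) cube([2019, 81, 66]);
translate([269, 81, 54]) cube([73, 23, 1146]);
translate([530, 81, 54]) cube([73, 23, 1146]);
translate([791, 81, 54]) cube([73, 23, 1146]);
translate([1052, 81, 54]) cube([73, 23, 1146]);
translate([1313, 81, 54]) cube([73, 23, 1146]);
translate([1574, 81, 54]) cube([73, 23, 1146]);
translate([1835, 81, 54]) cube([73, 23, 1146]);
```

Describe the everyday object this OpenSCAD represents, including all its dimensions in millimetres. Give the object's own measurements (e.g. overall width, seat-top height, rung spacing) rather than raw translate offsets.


A fence section. Two 81×81 mm posts, 1259 mm tall, stand on the floor with a clear span of 2019 mm between their inner faces. Two horizontal rails of 81×66 mm section span the gap between the posts with their undersides at z = 201 mm and z = 928 mm, flush with the posts' −y face. 7 pickets, each 73 mm wide, 23 mm thick and 1146 mm tall, are fixed to the +y face of the rails with their bottoms at z = 54 mm, spaced across the span with a 188 mm gap after the −x post and between neighbouring pickets, with 192 mm left before the +x post.


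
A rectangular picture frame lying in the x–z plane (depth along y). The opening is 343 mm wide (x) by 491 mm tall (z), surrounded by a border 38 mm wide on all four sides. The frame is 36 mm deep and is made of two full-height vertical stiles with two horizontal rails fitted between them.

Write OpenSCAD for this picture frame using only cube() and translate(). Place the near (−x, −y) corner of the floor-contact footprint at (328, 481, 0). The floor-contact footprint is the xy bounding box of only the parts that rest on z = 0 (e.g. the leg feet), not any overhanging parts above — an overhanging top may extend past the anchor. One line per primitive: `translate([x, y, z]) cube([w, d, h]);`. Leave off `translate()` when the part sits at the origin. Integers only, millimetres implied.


translate([328, 481, 0]) cube([38, 36, 567]);
translate([709, 481, 0]) cube([38, 36, 567]);
translate([366, 481, 0]) cube([343, 36, 38]);
translate([366, 481, 529]) cube([343, 36, 38]);


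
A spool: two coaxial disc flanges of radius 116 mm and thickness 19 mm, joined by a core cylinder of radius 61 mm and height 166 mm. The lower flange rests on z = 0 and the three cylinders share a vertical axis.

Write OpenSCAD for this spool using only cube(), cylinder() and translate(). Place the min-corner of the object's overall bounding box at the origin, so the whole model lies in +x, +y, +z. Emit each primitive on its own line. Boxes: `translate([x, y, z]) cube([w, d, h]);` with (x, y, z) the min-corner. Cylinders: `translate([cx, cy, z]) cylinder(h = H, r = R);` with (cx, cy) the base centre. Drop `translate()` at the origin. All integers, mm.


translate([116, 116, 0]) cylinder(h = 19, r = 116);
translate([116, 116, 19]) cylinder(h = 166, r = 61);
translate([116, 116, 185]) cylinder(h = 19, r = 116);


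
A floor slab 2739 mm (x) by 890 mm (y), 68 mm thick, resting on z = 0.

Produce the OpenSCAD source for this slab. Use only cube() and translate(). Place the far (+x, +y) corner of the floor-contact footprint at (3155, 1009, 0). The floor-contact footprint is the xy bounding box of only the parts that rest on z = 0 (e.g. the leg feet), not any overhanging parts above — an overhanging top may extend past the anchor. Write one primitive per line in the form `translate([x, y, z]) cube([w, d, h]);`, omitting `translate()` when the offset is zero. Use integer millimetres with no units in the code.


translate([416, 119, 0]) cube([2739, 890, 68]);


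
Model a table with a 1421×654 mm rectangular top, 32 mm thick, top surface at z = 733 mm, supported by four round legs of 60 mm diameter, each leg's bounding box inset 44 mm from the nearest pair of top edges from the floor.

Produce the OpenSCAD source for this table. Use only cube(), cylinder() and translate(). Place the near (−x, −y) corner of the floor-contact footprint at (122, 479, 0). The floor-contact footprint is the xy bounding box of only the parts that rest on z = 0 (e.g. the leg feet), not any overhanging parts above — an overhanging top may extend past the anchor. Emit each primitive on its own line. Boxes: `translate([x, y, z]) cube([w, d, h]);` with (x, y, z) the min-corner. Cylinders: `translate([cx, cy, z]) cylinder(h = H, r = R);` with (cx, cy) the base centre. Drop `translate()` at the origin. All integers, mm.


translate([78, 435, 701]) cube([1421, 654, 32]);
translate([152, 509, 0]) cylinder(h = 701, r = 30);
translate([1425, 509, 0]) cylinder(h = 701, r = 30);
translate([152, 1015, 0]) cylinder(h = 701, r = 30);
translate([1425, 1015, 0]) cylinder(h = 701, r = 30);


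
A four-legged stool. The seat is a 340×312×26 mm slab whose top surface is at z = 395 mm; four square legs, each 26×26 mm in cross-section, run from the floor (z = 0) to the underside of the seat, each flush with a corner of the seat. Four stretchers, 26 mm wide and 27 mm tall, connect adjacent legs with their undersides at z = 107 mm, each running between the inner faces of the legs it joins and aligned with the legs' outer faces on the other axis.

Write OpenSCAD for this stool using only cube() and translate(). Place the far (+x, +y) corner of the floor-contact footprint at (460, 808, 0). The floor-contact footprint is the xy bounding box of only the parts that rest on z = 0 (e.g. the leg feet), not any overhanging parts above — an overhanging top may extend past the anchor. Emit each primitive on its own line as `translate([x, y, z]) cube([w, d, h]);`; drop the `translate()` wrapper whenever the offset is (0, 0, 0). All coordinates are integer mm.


translate([120, 496, 369]) cube([340, 312, 26]);
translate([120, 496, 0]) cube([26, 26, 369]);
translate([434, 496, 0]) cube([26, 26, 369]);
translate([120, 782, 0]) cube([26, 26, 369]);
translate([434, 782, 0]) cube([26, 26, 369]);
translate([146, 496, 107]) cube([288, 26, 27]);
translate([146, 782, 107]) cube([288, 26, 27]);
translate([120, 522, 107]) cube([26, 260, 27]);
translate([434, 522, 107]) cube([26, 260, 27]);


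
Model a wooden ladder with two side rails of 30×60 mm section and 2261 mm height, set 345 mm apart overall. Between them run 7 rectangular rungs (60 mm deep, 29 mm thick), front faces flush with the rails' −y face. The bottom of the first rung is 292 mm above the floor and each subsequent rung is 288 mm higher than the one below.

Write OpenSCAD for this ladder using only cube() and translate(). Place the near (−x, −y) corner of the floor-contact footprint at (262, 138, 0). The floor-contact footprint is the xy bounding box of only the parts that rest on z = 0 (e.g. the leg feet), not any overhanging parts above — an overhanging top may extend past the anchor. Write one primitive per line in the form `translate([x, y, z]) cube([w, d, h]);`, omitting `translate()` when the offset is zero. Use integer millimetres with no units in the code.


// rung span = 345 - 2*30 = 285
// rung[k] z = 292 + k*288
translate([262, 138, 0]) cube([30, 60, 2261]);
translate([577, 138, 0]) cube([30, 60, 2261]);
translate([292, 138, 292]) cube([285, 60, 29]);
translate([292, 138, 580]) cube([285, 60, 29]);
translate([292, 138, 868]) cube([285, 60, 29]);
translate([292, 138, 1156]) cube([285, 60, 29]);
translate([292, 138, 1444]) cube([285, 60, 29]);
translate([292, 138, 1732]) cube([285, 60, 29]);
translate([292, 138, 2020]) cube([285, 60, 29]);


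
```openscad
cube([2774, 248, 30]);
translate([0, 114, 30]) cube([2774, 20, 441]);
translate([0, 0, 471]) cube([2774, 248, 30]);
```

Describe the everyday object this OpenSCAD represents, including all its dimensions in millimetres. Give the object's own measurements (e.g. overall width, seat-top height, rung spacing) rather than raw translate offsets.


An I-beam lying along x, 2774 mm long. Overall section height 501 mm. Two flanges 248 mm wide (y) and 30 mm thick, one on the floor and one at the top; a web 20 mm thick runs between them, centred on the flange width.


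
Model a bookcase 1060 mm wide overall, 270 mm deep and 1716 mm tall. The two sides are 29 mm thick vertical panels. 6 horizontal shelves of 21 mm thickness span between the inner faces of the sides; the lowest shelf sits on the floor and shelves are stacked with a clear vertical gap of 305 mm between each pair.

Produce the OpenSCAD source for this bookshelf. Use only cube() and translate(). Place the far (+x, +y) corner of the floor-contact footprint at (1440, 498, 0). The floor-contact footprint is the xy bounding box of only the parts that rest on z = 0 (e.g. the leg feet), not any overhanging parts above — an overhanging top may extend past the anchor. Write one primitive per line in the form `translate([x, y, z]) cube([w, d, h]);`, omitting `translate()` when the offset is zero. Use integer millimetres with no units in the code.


translate([380, 228, 0]) cube([29, 270, 1716]);
translate([1411, 228, 0]) cube([29, 270, 1716]);
translate([409, 228, 0]) cube([1002, 270, 21]);
translate([409, 228, 326]) cube([1002, 270, 21]);
translate([409, 228, 652]) cube([1002, 270, 21]);
translate([409, 228, 978]) cube([1002, 270, 21]);
translate([409, 228, 1304]) cube([1002, 270, 21]);
translate([409, 228, 1630]) cube([1002, 270, 21]);


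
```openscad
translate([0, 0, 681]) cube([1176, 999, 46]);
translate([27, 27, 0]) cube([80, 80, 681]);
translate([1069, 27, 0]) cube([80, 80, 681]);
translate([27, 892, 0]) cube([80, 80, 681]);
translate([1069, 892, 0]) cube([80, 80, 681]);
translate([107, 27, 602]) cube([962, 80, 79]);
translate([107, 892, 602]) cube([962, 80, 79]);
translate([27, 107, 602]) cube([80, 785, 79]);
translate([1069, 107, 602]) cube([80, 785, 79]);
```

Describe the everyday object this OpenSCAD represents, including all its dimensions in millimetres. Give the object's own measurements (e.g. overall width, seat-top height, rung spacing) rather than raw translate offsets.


A rectangular dining table. The top is 1176×999×46 mm with its upper surface at z = 727 mm. It stands on four 80×80 mm square legs, each inset 27 mm from the nearest pair of top edges, running from the floor to the underside of the top. Four apron rails, 80 mm thick and 79 mm tall, run between adjacent legs with their top edges flush with the underside of the top and their outer faces flush with the legs' outer faces.


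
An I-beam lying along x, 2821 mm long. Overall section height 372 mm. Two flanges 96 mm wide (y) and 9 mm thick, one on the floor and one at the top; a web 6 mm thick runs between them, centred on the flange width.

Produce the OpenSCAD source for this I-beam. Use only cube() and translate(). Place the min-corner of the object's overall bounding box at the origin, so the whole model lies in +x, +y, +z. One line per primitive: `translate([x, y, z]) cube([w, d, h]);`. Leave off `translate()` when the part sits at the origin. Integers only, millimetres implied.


cube([2821, 96, 9]);
translate([0, 45, 9]) cube([2821, 6, 354]);
translate([0, 0, 363]) cube([2821, 96, 9]);


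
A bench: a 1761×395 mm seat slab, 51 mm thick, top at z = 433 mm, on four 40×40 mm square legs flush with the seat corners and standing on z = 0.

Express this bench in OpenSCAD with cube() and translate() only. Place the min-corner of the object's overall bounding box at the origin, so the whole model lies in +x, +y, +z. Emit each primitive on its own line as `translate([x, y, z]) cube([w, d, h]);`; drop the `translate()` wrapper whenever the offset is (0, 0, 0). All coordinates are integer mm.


// leg_h = 433 − 51 = 382
translate([0, 0, 382]) cube([1761, 395, 51]);
cube([40, 40, 382]);
translate([0, 355, 0]) cube([40, 40, 382]);
translate([1721, 0, 0]) cube([40, 40, 382]);
translate([1721, 355, 0]) cube([40, 40, 382]);


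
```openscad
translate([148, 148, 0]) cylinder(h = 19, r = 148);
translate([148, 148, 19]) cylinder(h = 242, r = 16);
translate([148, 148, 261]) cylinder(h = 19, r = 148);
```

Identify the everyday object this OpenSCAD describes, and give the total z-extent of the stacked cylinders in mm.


A spool. The overall height is 280 mm.

Three coaxial cylinders, large–small–large — a spool. Two 19 mm flanges and a 242 mm core give 19 + 242 + 19 = 280 mm.


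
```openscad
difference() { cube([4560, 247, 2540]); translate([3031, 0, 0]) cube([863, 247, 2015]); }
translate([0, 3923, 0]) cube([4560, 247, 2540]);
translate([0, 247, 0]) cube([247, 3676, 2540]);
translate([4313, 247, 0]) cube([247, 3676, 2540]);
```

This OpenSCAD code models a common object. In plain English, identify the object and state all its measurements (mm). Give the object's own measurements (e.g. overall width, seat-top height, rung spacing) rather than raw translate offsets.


A single room: four walls, each 2540 mm tall and 247 mm thick, enclosing an outside footprint 4560×4170 mm (x × y), no floor or roof. The front and back walls (−y and +y sides) run the full x-width; the side walls fit between their inner faces. A door opening 863 mm wide and 2015 mm tall is cut through the front wall from the floor up, its −x edge 3031 mm from the wall's −x end.


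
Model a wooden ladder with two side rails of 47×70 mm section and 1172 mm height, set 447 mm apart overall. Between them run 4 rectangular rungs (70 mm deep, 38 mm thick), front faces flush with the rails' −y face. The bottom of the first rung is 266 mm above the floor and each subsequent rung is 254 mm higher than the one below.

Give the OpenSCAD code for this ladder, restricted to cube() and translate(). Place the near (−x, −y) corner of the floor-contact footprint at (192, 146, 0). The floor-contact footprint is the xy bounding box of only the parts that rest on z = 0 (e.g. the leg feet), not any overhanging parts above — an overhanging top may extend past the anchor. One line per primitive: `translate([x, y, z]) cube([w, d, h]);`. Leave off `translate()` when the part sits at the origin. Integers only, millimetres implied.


translate([192, 146, 0]) cube([47, 70, 1172]);
translate([592, 146, 0]) cube([47, 70, 1172]);
translate([239, 146, 266]) cube([353, 70, 38]);
translate([239, 146, 520]) cube([353, 70, 38]);
translate([239, 146, 774]) cube([353, 70, 38]);
translate([239, 146, 1028]) cube([353, 70, 38]);


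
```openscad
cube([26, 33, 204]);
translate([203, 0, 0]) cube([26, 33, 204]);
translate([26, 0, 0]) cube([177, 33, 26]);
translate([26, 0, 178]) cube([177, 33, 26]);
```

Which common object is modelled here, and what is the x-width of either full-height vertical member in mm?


A picture frame. The border width is 26 mm.

Four thin pieces enclosing a rectangular opening — a picture frame. The two full-height stiles are 204 mm tall; the top rail sits at z = 178 and is 26 mm tall, so the border above the opening is 204 − 178 = 26 mm, matching the stile x-width.


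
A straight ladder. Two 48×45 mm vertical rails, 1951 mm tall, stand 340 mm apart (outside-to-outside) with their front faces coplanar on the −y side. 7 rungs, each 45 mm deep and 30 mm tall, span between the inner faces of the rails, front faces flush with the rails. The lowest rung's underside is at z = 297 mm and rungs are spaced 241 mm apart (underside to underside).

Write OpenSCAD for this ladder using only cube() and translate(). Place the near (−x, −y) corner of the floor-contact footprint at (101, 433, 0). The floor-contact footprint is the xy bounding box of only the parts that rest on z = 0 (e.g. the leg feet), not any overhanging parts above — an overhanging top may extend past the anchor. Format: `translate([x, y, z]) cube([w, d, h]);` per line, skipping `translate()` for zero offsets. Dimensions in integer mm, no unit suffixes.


translate([101, 433, 0]) cube([48, 45, 1951]);
translate([393, 433, 0]) cube([48, 45, 1951]);
translate([149, 433, 297]) cube([244, 45, 30]);
translate([149, 433, 538]) cube([244, 45, 30]);
translate([149, 433, 779]) cube([244, 45, 30]);
translate([149, 433, 1020]) cube([244, 45, 30]);
translate([149, 433, 1261]) cube([244, 45, 30]);
translate([149, 433, 1502]) cube([244, 45, 30]);
translate([149, 433, 1743]) cube([244, 45, 30]);


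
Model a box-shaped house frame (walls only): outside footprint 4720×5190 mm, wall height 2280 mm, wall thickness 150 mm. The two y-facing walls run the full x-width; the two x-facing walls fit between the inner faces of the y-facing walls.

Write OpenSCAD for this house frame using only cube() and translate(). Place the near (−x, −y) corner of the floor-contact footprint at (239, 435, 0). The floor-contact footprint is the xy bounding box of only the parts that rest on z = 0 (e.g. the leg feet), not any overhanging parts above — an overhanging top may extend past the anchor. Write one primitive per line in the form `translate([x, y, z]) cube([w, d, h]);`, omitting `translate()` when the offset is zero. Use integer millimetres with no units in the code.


translate([239, 435, 0]) cube([4720, 150, 2280]);
translate([239, 5475, 0]) cube([4720, 150, 2280]);
translate([239, 585, 0]) cube([150, 4890, 2280]);
translate([4809, 585, 0]) cube([150, 4890, 2280]);


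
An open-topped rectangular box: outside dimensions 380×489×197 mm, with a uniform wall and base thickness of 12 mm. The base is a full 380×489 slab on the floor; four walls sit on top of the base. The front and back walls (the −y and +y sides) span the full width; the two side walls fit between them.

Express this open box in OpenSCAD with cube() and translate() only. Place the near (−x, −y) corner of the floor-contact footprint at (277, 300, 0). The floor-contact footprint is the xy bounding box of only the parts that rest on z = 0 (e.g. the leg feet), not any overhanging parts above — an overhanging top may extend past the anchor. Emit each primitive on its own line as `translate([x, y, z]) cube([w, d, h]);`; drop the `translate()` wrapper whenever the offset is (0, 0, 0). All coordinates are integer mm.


translate([277, 300, 0]) cube([380, 489, 12]);
translate([277, 300, 12]) cube([380, 12, 185]);
translate([277, 777, 12]) cube([380, 12, 185]);
translate([277, 312, 12]) cube([12, 465, 185]);
translate([645, 312, 12]) cube([12, 465, 185]);


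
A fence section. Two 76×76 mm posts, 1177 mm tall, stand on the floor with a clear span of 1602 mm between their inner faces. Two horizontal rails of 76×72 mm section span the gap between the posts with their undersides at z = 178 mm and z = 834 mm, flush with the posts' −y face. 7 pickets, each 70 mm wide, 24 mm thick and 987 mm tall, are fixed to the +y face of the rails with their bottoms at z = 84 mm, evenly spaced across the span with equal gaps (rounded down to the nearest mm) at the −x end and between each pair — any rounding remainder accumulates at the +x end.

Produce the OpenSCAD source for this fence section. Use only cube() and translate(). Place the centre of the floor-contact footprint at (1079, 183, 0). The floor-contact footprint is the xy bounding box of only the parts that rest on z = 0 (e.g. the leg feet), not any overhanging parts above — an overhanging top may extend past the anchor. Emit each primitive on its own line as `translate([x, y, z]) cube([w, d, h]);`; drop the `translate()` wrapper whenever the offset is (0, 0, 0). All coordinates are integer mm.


translate([202, 145, 0]) cube([76, 76, 1177]);
translate([1880, 145, 0]) cube([76, 76, 1177]);
translate([278, 145, 178]) cube([1602, 76, 72]);
translate([278, 145, 834]) cube([1602, 76, 72]);
translate([417, 221, 84]) cube([70, 24, 987]);
translate([626, 221, 84]) cube([70, 24, 987]);
translate([835, 221, 84]) cube([70, 24, 987]);
translate([1044, 221, 84]) cube([70, 24, 987]);
translate([1253, 221, 84]) cube([70, 24, 987]);
translate([1462, 221, 84]) cube([70, 24, 987]);
translate([1671, 221, 84]) cube([70, 24, 987]);


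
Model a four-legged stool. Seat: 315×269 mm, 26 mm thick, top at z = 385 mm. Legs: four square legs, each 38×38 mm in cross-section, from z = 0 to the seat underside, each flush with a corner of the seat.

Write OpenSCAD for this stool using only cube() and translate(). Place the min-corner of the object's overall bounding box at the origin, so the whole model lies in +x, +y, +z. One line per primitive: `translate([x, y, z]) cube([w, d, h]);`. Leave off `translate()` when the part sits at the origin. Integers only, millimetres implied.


translate([0, 0, 359]) cube([315, 269, 26]);
cube([38, 38, 359]);
translate([277, 0, 0]) cube([38, 38, 359]);
translate([0, 231, 0]) cube([38, 38, 359]);
translate([277, 231, 0]) cube([38, 38, 359]);


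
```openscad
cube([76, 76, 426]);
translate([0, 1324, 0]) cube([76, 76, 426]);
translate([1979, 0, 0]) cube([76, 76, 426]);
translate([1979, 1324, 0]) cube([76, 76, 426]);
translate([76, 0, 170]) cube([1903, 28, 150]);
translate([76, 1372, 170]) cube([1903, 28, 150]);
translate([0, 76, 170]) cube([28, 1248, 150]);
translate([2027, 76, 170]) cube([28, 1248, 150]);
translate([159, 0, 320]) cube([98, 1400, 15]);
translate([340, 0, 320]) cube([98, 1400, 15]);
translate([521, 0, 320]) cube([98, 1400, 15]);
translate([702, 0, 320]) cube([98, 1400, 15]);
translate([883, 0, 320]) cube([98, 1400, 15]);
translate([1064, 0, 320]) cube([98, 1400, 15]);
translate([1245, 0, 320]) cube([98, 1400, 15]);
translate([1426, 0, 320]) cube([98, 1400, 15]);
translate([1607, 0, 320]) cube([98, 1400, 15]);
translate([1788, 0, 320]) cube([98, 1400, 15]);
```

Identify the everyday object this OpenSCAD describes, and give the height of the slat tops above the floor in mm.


A bed frame. The slat-top height is 335 mm.

Four posts, four rails, and a row of slats — a bed frame. Slats sit on the rails at z = 170 + 150 = 320; with slat thickness 15, the top is 335 mm.


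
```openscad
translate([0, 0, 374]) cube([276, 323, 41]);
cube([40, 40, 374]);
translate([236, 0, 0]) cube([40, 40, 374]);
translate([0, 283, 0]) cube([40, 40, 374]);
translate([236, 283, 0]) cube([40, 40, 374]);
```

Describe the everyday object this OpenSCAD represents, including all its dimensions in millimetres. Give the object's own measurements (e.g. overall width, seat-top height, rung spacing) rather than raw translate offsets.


A simple wooden stool: a rectangular seat 276 mm (x) by 323 mm (y), 41 mm thick, top face at z = 415 mm, on four square legs, each 40×40 mm in cross-section. The legs rest on z = 0, each flush with a corner of the seat.


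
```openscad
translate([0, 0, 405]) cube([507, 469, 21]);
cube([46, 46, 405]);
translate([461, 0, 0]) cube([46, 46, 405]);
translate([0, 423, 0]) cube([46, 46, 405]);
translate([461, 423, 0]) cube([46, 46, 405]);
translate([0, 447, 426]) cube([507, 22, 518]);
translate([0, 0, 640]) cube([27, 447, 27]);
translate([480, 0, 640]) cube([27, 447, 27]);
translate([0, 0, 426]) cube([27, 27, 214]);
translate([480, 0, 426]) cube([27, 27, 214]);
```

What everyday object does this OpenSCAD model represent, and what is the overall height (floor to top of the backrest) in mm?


A chair. The overall height is 944 mm.

A slab on four corner posts with a tall panel at the back — a chair. The seat slab sits at z = 405 with thickness 21, and the 518 mm backrest starts at the seat top, so the overall height is 405 + 21 + 518 = 944 mm.


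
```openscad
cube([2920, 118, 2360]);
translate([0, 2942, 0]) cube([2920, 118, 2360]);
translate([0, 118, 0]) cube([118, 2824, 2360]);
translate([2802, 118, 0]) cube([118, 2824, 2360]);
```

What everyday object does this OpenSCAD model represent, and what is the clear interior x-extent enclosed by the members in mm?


A house (or room) frame. The interior width is 2684 mm.

Four 2360 mm walls enclosing a rectangle with no floor or roof — a room or house frame. Outside width is 2920 mm and wall thickness is 118 mm, so the interior width is 2920 − 2 × 118 = 2684 mm.


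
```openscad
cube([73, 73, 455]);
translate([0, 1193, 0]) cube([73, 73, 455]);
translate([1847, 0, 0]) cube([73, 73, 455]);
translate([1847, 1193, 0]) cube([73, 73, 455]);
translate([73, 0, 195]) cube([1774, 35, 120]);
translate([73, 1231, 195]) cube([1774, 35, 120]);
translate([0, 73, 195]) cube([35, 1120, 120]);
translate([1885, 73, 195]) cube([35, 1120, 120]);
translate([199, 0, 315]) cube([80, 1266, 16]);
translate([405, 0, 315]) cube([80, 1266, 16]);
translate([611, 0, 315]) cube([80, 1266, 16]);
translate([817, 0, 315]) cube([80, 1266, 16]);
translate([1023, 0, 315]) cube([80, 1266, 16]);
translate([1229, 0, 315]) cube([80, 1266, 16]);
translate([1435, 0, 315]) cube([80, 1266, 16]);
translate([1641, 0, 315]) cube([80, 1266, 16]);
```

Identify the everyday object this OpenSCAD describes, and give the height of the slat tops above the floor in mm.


A bed frame. The slat-top height is 331 mm.

Four posts, four rails, and a row of slats — a bed frame. Slats sit on the rails at z = 195 + 120 = 315; with slat thickness 16, the top is 331 mm.


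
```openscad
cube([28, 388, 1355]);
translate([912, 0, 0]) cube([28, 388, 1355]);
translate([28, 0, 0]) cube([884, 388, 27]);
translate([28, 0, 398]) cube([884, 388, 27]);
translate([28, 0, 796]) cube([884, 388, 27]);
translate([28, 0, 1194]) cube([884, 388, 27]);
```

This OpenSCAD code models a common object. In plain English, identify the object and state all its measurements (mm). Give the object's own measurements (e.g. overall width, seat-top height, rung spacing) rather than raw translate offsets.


An open bookshelf. Two side panels, each 28 mm thick, 388 mm deep and 1355 mm tall, stand 940 mm apart (outside-to-outside). Between them sit 4 shelves, each 27 mm thick and 388 mm deep, spanning the full gap between the sides. The bottom shelf rests on the floor (its underside at z = 0) and the clear gap between one shelf's top and the next shelf's underside is 371 mm.


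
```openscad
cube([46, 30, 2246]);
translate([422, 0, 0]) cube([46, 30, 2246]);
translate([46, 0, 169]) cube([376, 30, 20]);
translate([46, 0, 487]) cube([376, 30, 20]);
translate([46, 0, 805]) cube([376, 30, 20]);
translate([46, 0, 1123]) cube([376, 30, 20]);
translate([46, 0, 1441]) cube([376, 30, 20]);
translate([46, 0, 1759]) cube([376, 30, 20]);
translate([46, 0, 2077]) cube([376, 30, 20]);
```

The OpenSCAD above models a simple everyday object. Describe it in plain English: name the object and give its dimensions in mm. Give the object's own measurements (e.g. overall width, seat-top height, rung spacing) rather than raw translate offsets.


A straight ladder. Two 46×30 mm vertical rails, 2246 mm tall, stand 468 mm apart (outside-to-outside) with their front faces coplanar on the −y side. 7 rungs, each 30 mm deep and 20 mm tall, span between the inner faces of the rails, front faces flush with the rails. The lowest rung's underside is at z = 169 mm and rungs are spaced 318 mm apart (underside to underside).


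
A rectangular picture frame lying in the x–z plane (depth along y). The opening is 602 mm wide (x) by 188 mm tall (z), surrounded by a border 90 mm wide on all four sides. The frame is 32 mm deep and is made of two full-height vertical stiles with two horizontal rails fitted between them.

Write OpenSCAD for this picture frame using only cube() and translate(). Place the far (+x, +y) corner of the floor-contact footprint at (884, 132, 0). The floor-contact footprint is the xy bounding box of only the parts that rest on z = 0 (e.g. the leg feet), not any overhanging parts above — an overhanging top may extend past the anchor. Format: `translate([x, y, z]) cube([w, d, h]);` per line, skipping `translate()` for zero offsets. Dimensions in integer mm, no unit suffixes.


translate([102, 100, 0]) cube([90, 32, 368]);
translate([794, 100, 0]) cube([90, 32, 368]);
translate([192, 100, 0]) cube([602, 32, 90]);
translate([192, 100, 278]) cube([602, 32, 90]);


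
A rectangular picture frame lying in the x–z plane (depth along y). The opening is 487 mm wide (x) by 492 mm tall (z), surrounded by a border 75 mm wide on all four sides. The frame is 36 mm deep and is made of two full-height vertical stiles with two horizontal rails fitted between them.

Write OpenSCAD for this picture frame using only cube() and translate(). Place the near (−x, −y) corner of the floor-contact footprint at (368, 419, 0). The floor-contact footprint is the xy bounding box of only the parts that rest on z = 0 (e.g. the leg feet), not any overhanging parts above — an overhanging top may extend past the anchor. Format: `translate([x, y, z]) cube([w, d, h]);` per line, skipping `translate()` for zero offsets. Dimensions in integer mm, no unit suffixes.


translate([368, 419, 0]) cube([75, 36, 642]);
translate([930, 419, 0]) cube([75, 36, 642]);
translate([443, 419, 0]) cube([487, 36, 75]);
translate([443, 419, 567]) cube([487, 36, 75]);


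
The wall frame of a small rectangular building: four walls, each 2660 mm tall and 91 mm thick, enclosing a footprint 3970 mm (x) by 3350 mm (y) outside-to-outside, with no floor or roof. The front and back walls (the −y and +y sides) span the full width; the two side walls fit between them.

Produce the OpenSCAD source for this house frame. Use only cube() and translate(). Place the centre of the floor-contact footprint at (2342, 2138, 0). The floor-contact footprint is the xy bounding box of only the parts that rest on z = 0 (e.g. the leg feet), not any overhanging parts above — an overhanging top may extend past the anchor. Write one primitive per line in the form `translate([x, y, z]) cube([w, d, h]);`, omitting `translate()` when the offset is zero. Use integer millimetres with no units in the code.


translate([357, 463, 0]) cube([3970, 91, 2660]);
translate([357, 3722, 0]) cube([3970, 91, 2660]);
translate([357, 554, 0]) cube([91, 3168, 2660]);
translate([4236, 554, 0]) cube([91, 3168, 2660]);


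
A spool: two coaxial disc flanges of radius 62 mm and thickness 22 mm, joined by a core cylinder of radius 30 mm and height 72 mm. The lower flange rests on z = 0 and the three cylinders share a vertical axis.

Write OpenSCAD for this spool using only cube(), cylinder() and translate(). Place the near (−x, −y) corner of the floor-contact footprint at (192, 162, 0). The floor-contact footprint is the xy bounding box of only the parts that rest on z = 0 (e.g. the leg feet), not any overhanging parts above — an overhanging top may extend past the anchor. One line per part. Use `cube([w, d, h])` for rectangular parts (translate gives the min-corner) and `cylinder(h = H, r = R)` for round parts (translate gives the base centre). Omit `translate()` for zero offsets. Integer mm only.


translate([254, 224, 0]) cylinder(h = 22, r = 62);
translate([254, 224, 22]) cylinder(h = 72, r = 30);
translate([254, 224, 94]) cylinder(h = 22, r = 62);


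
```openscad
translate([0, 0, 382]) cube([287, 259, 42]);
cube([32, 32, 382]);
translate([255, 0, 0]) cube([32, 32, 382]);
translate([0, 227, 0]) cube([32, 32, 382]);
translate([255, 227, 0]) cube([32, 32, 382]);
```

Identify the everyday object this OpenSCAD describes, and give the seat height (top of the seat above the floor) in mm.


A stool. The seat height is 424 mm.

A 287×259×42 slab at z = 382 on four corner posts — a stool. The seat top is 382 + 42 = 424 mm.


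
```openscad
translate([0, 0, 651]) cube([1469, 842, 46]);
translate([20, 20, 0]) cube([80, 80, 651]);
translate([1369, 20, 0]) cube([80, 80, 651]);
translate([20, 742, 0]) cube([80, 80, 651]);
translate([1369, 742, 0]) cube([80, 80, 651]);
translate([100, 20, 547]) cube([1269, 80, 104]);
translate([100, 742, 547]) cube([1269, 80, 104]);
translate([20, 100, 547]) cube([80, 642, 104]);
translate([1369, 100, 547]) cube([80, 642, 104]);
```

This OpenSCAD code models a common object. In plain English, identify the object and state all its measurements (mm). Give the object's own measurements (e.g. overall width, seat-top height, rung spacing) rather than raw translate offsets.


A rectangular dining table. The top is 1469×842×46 mm with its upper surface at z = 697 mm. It stands on four 80×80 mm square legs, each inset 20 mm from the nearest pair of top edges, running from the floor to the underside of the top. Four apron rails, 80 mm thick and 104 mm tall, run between adjacent legs with their top edges flush with the underside of the top and their outer faces flush with the legs' outer faces.


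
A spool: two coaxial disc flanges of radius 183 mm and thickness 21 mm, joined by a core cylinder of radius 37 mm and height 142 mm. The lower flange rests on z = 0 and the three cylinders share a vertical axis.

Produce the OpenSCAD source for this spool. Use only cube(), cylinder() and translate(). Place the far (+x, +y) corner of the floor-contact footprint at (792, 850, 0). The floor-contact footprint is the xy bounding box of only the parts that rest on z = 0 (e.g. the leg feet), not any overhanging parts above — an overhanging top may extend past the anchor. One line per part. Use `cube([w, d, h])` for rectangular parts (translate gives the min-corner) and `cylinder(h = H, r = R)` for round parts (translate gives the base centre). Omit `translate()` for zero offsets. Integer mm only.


translate([609, 667, 0]) cylinder(h = 21, r = 183);
translate([609, 667, 21]) cylinder(h = 142, r = 37);
translate([609, 667, 163]) cylinder(h = 21, r = 183);


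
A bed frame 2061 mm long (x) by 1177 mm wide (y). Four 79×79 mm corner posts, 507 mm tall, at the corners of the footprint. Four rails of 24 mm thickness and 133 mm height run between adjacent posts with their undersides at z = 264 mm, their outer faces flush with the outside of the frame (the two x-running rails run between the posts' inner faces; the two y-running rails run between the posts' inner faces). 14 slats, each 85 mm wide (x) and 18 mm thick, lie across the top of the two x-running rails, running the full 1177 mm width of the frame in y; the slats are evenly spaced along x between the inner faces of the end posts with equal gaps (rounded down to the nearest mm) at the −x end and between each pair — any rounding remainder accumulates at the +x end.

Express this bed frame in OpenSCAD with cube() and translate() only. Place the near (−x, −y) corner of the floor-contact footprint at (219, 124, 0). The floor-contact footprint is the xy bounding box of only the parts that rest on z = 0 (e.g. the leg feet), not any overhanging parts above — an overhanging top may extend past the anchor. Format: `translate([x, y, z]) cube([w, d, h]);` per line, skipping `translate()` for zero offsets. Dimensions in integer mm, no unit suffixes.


translate([219, 124, 0]) cube([79, 79, 507]);
translate([219, 1222, 0]) cube([79, 79, 507]);
translate([2201, 124, 0]) cube([79, 79, 507]);
translate([2201, 1222, 0]) cube([79, 79, 507]);
translate([298, 124, 264]) cube([1903, 24, 133]);
translate([298, 1277, 264]) cube([1903, 24, 133]);
translate([219, 203, 264]) cube([24, 1019, 133]);
translate([2256, 203, 264]) cube([24, 1019, 133]);
translate([345, 124, 397]) cube([85, 1177, 18]);
translate([477, 124, 397]) cube([85, 1177, 18]);
translate([609, 124, 397]) cube([85, 1177, 18]);
translate([741, 124, 397]) cube([85, 1177, 18]);
translate([873, 124, 397]) cube([85, 1177, 18]);
translate([1005, 124, 397]) cube([85, 1177, 18]);
translate([1137, 124, 397]) cube([85, 1177, 18]);
translate([1269, 124, 397]) cube([85, 1177, 18]);
translate([1401, 124, 397]) cube([85, 1177, 18]);
translate([1533, 124, 397]) cube([85, 1177, 18]);
translate([1665, 124, 397]) cube([85, 1177, 18]);
translate([1797, 124, 397]) cube([85, 1177, 18]);
translate([1929, 124, 397]) cube([85, 1177, 18]);
translate([2061, 124, 397]) cube([85, 1177, 18]);
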